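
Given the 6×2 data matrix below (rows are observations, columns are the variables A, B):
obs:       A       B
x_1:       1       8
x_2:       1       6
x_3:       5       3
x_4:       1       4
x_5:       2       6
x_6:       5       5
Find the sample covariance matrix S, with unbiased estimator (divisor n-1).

Step 1 — column means:
  mean(A) = (1 + 1 + 5 + 1 + 2 + 5) / 6 = 15/6 = 2.5
  mean(B) = (8 + 6 + 3 + 4 + 6 + 5) / 6 = 32/6 = 5.3333

Step 2 — sample covariance S[i,j] = (1/(n-1)) · Σ_k (x_{k,i} - mean_i) · (x_{k,j} - mean_j), with n-1 = 5.
  S[A,A] = ((-1.5)·(-1.5) + (-1.5)·(-1.5) + (2.5)·(2.5) + (-1.5)·(-1.5) + (-0.5)·(-0.5) + (2.5)·(2.5)) / 5 = 19.5/5 = 3.9
  S[A,B] = ((-1.5)·(2.6667) + (-1.5)·(0.6667) + (2.5)·(-2.3333) + (-1.5)·(-1.3333) + (-0.5)·(0.6667) + (2.5)·(-0.3333)) / 5 = -10/5 = -2
  S[B,B] = ((2.6667)·(2.6667) + (0.6667)·(0.6667) + (-2.3333)·(-2.3333) + (-1.3333)·(-1.3333) + (0.6667)·(0.6667) + (-0.3333)·(-0.3333)) / 5 = 15.3333/5 = 3.0667

S is symmetric (S[j,i] = S[i,j]). Assembling:

S = [[3.9, -2],
 [-2, 3.0667]]


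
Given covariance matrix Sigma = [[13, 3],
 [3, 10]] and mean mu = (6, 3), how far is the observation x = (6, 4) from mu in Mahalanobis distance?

Step 1 — centre the observation: (x - mu) = (0, 1).

Step 2 — invert Sigma. det(Sigma) = 13·10 - (3)² = 121.
  Sigma^{-1} = (1/det) · [[d, -b], [-b, a]] = [[0.0826, -0.0248],
 [-0.0248, 0.1074]].

Step 3 — form the quadratic (x - mu)^T · Sigma^{-1} · (x - mu):
  Sigma^{-1} · (x - mu) = (-0.0248, 0.1074).
  (x - mu)^T · [Sigma^{-1} · (x - mu)] = (0)·(-0.0248) + (1)·(0.1074) = 0.1074.

Step 4 — take square root: d = √(0.1074) ≈ 0.3278.

d(x, mu) = √(0.1074) ≈ 0.3278


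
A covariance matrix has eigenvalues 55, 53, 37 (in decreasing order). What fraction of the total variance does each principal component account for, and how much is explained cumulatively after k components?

Step 1 — total variance = trace(Sigma) = Σ λ_i = 55 + 53 + 37 = 145.

Step 2 — fraction explained by component i = λ_i / Σ λ:
  PC1: 55/145 = 0.3793
  PC2: 53/145 = 0.3655
  PC3: 37/145 = 0.2552

Step 3 — cumulative fraction after k components = (λ_1 + ... + λ_k) / Σ λ:
  k = 1: 55/145 = 0.3793
  k = 2: (55 + 53)/145 = 108/145 = 0.7448
  k = 3: (55 + 53 + 37)/145 = 145/145 = 1

Summary (fraction, with percent):

explained: PC1 0.3793 (37.93%), PC2 0.3655 (36.55%), PC3 0.2552 (25.52%);  cumulative: 0.3793, 0.7448, 1


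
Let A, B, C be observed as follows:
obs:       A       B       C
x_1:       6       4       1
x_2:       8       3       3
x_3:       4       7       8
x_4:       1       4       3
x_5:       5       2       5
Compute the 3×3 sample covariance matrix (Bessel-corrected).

Step 1 — column means:
  mean(A) = (6 + 8 + 4 + 1 + 5) / 5 = 24/5 = 4.8
  mean(B) = (4 + 3 + 7 + 4 + 2) / 5 = 20/5 = 4
  mean(C) = (1 + 3 + 8 + 3 + 5) / 5 = 20/5 = 4

Step 2 — sample covariance S[i,j] = (1/(n-1)) · Σ_k (x_{k,i} - mean_i) · (x_{k,j} - mean_j), with n-1 = 4.
  S[A,A] = ((1.2)·(1.2) + (3.2)·(3.2) + (-0.8)·(-0.8) + (-3.8)·(-3.8) + (0.2)·(0.2)) / 4 = 26.8/4 = 6.7
  S[A,B] = ((1.2)·(0) + (3.2)·(-1) + (-0.8)·(3) + (-3.8)·(0) + (0.2)·(-2)) / 4 = -6/4 = -1.5
  S[A,C] = ((1.2)·(-3) + (3.2)·(-1) + (-0.8)·(4) + (-3.8)·(-1) + (0.2)·(1)) / 4 = -6/4 = -1.5
  S[B,B] = ((0)·(0) + (-1)·(-1) + (3)·(3) + (0)·(0) + (-2)·(-2)) / 4 = 14/4 = 3.5
  S[B,C] = ((0)·(-3) + (-1)·(-1) + (3)·(4) + (0)·(-1) + (-2)·(1)) / 4 = 11/4 = 2.75
  S[C,C] = ((-3)·(-3) + (-1)·(-1) + (4)·(4) + (-1)·(-1) + (1)·(1)) / 4 = 28/4 = 7

S is symmetric (S[j,i] = S[i,j]). Assembling:

S = [[6.7, -1.5, -1.5],
 [-1.5, 3.5, 2.75],
 [-1.5, 2.75, 7]]


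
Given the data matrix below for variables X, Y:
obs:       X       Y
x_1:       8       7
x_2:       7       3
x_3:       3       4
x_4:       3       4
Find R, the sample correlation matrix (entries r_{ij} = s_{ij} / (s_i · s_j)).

Step 1 — column means:
  mean(X) = (8 + 7 + 3 + 3) / 4 = 21/4 = 5.25
  mean(Y) = (7 + 3 + 4 + 4) / 4 = 18/4 = 4.5

Step 2 — sample variances and covariances s[i,j] = (1/(n-1)) · Σ_k (x_{k,i} - mean_i) · (x_{k,j} - mean_j), with n-1 = 3:
  s[X,X] = ((2.75)·(2.75) + (1.75)·(1.75) + (-2.25)·(-2.25) + (-2.25)·(-2.25)) / 3 = 20.75/3 = 6.9167
  s[X,Y] = ((2.75)·(2.5) + (1.75)·(-1.5) + (-2.25)·(-0.5) + (-2.25)·(-0.5)) / 3 = 6.5/3 = 2.1667
  s[Y,Y] = ((2.5)·(2.5) + (-1.5)·(-1.5) + (-0.5)·(-0.5) + (-0.5)·(-0.5)) / 3 = 9/3 = 3
  Sample standard deviations s_i = √(s[i,i]):
  s(X) = √(6.9167) = 2.63
  s(Y) = √(3) = 1.7321

Step 3 — r_{ij} = s_{ij} / (s_i · s_j):
  r[X,X] = 1 (diagonal).
  r[X,Y] = 2.1667 / (2.63 · 1.7321) = 2.1667 / 4.5552 = 0.4756
  r[Y,Y] = 1 (diagonal).

R is symmetric with unit diagonal. Assembling:

R = [[1, 0.4756],
 [0.4756, 1]]


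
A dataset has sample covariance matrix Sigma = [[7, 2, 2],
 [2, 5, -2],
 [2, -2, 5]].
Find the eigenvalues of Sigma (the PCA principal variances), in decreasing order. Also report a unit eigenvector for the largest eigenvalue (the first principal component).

Step 1 — characteristic polynomial p(λ) = det(λI - Sigma) = λ³ - tr·λ² + c_1·λ - det, where tr = trace, c_1 = sum of the principal 2×2 minors, det = det(Sigma):
  tr = 7 + 5 + 5 = 17,
  c_1 = (7·5 - (2)²) + (7·5 - (2)²) + (5·5 - (-2)²) = 31 + 31 + 21 = 83,
  det = 7·(5·5 - (-2)²) - (2)·((2)·5 - (-2)·(2)) + (2)·((2)·(-2) - 5·(2)) = 7·(21) - (2)·(14) + (2)·(-14) = 91.
  So p(λ) = λ³ - 17λ² + 83λ - 91.
Step 2 — look for an integer root (rational root theorem: any rational root is an integer divisor of 91). Testing λ = 7:
  p(7) = 343 - 833 + 581 - 91 = 0  ✓
  Dividing out (λ - 7): p(λ) = (λ - 7)(λ² - 10λ + 13).
Step 3 — remaining eigenvalues from the quadratic λ² - 10λ + 13 = 0:
  Δ = 10² - 4·13 = 100 - 52 = 48,  λ = (10 ± √48)/2 = (10 ± 6.9282)/2 ≈ 8.4641 or 1.5359.
  Sorted: λ_1 = 8.4641,  λ_2 = 7,  λ_3 = 1.5359  (check: sum = 17 = tr ✓).

Step 4 — unit eigenvector for λ_1 ≈ 8.4641: v spans the null space of (Sigma - λ_1 I), whose rows are
  r_1 = (-1.4641, 2, 2),  r_2 = (2, -3.4641, -2),  r_3 = (2, -2, -3.4641).
  v is orthogonal to every row, so take v ∝ r_1 × r_2 = ((2)·(-2) - (2)·(-3.4641), (2)·(2) - (-1.4641)·(-2), (-1.4641)·(-3.4641) - (2)·(2)) ≈ (2.9282, 1.0718, 1.0718).
  Let u = (2.9282, 1.0718, 1.0718).
  ||u|| = √((2.9282)² + (1.0718)² + (1.0718)²) = √(10.8719) ≈ 3.2973,  v_1 = u/||u|| ≈ (0.8881, 0.3251, 0.3251) (||v_1|| = 1).

λ_1 = 8.4641,  λ_2 = 7,  λ_3 = 1.5359;  v_1 ≈ (0.8881, 0.3251, 0.3251)


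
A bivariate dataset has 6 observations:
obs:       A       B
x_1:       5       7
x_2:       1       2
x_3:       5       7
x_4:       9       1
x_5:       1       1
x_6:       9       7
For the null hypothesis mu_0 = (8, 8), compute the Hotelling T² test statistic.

Step 1 — sample mean vector:
  mean(A) = (5 + 1 + 5 + 9 + 1 + 9) / 6 = 30/6 = 5
  mean(B) = (7 + 2 + 7 + 1 + 1 + 7) / 6 = 25/6 = 4.1667
  x̄ = (5, 4.1667),  deviation x̄ - mu_0 = (5, 4.1667) - (8, 8) = (-3, -3.8333).

Step 2 — sample covariance matrix, S[i,j] = (1/(n-1)) · Σ_k (x_{k,i} - mean_i) · (x_{k,j} - mean_j), divisor n-1 = 5:
  S[A,A] = ((0)·(0) + (-4)·(-4) + (0)·(0) + (4)·(4) + (-4)·(-4) + (4)·(4)) / 5 = 64/5 = 12.8
  S[A,B] = ((0)·(2.8333) + (-4)·(-2.1667) + (0)·(2.8333) + (4)·(-3.1667) + (-4)·(-3.1667) + (4)·(2.8333)) / 5 = 20/5 = 4
  S[B,B] = ((2.8333)·(2.8333) + (-2.1667)·(-2.1667) + (2.8333)·(2.8333) + (-3.1667)·(-3.1667) + (-3.1667)·(-3.1667) + (2.8333)·(2.8333)) / 5 = 48.8333/5 = 9.7667
  S = [[12.8, 4],
 [4, 9.7667]].

Step 3 — invert S. det(S) = 12.8·9.7667 - (4)² = 109.0133.
  S^{-1} = (1/det) · [[d, -b], [-b, a]] = [[0.0896, -0.0367],
 [-0.0367, 0.1174]].

Step 4 — quadratic form (x̄ - mu_0)^T · S^{-1} · (x̄ - mu_0):
  S^{-1} · (x̄ - mu_0) = (-0.1281, -0.34),
  (x̄ - mu_0)^T · [...] = (-3)·(-0.1281) + (-3.8333)·(-0.34) = 1.6878.

Step 5 — scale by n: T² = 6 · 1.6878 = 10.1266.

T² ≈ 10.1266


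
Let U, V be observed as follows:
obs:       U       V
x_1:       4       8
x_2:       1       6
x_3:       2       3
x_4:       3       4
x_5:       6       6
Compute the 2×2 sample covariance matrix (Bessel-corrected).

Step 1 — column means:
  mean(U) = (4 + 1 + 2 + 3 + 6) / 5 = 16/5 = 3.2
  mean(V) = (8 + 6 + 3 + 4 + 6) / 5 = 27/5 = 5.4

Step 2 — sample covariance S[i,j] = (1/(n-1)) · Σ_k (x_{k,i} - mean_i) · (x_{k,j} - mean_j), with n-1 = 4.
  S[U,U] = ((0.8)·(0.8) + (-2.2)·(-2.2) + (-1.2)·(-1.2) + (-0.2)·(-0.2) + (2.8)·(2.8)) / 4 = 14.8/4 = 3.7
  S[U,V] = ((0.8)·(2.6) + (-2.2)·(0.6) + (-1.2)·(-2.4) + (-0.2)·(-1.4) + (2.8)·(0.6)) / 4 = 5.6/4 = 1.4
  S[V,V] = ((2.6)·(2.6) + (0.6)·(0.6) + (-2.4)·(-2.4) + (-1.4)·(-1.4) + (0.6)·(0.6)) / 4 = 15.2/4 = 3.8

S is symmetric (S[j,i] = S[i,j]). Assembling:

S = [[3.7, 1.4],
 [1.4, 3.8]]


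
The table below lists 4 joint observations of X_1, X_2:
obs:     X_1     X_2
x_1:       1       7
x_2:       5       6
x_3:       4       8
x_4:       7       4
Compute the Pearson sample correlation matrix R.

Step 1 — column means:
  mean(X_1) = (1 + 5 + 4 + 7) / 4 = 17/4 = 4.25
  mean(X_2) = (7 + 6 + 8 + 4) / 4 = 25/4 = 6.25

Step 2 — sample variances and covariances s[i,j] = (1/(n-1)) · Σ_k (x_{k,i} - mean_i) · (x_{k,j} - mean_j), with n-1 = 3:
  s[X_1,X_1] = ((-3.25)·(-3.25) + (0.75)·(0.75) + (-0.25)·(-0.25) + (2.75)·(2.75)) / 3 = 18.75/3 = 6.25
  s[X_1,X_2] = ((-3.25)·(0.75) + (0.75)·(-0.25) + (-0.25)·(1.75) + (2.75)·(-2.25)) / 3 = -9.25/3 = -3.0833
  s[X_2,X_2] = ((0.75)·(0.75) + (-0.25)·(-0.25) + (1.75)·(1.75) + (-2.25)·(-2.25)) / 3 = 8.75/3 = 2.9167
  Sample standard deviations s_i = √(s[i,i]):
  s(X_1) = √(6.25) = 2.5
  s(X_2) = √(2.9167) = 1.7078

Step 3 — r_{ij} = s_{ij} / (s_i · s_j):
  r[X_1,X_1] = 1 (diagonal).
  r[X_1,X_2] = -3.0833 / (2.5 · 1.7078) = -3.0833 / 4.2696 = -0.7222
  r[X_2,X_2] = 1 (diagonal).

R is symmetric with unit diagonal. Assembling:

R = [[1, -0.7222],
 [-0.7222, 1]]


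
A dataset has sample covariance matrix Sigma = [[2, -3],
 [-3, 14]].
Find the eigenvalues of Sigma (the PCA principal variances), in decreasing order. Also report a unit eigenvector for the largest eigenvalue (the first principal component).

Step 1 — characteristic polynomial of 2×2 Sigma:
  det(Sigma - λI) = λ² - trace · λ + det = 0.
  trace = 2 + 14 = 16, det = 2·14 - (-3)² = 19.
Step 2 — discriminant:
  Δ = trace² - 4·det = 256 - 76 = 180.
Step 3 — eigenvalues:
  λ = (trace ± √Δ)/2 = (16 ± 13.4164)/2,
  λ_1 = 14.7082,  λ_2 = 1.2918.

Step 4 — unit eigenvector for λ_1: solve (Sigma - λ_1 I)v = 0. First row:
  (2 - 14.7082)·v_x + (-3)·v_y = 0, i.e. (-12.7082)·v_x + (-3)·v_y = 0,
  so v ∝ (b, λ_1 - a) = (-3, 12.7082); multiply by -1 so the first entry is positive: u = (3, -12.7082).
  ||u|| = √((3)² + (-12.7082)²) = √(170.4984) ≈ 13.0575,
  v_1 = u/||u|| ≈ (0.2298, -0.9732) (||v_1|| = 1).

λ_1 = 14.7082,  λ_2 = 1.2918;  v_1 ≈ (0.2298, -0.9732)


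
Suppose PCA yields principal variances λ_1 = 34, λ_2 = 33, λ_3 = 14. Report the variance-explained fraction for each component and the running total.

Step 1 — total variance = trace(Sigma) = Σ λ_i = 34 + 33 + 14 = 81.

Step 2 — fraction explained by component i = λ_i / Σ λ:
  PC1: 34/81 = 0.4198
  PC2: 33/81 = 0.4074
  PC3: 14/81 = 0.1728

Step 3 — cumulative fraction after k components = (λ_1 + ... + λ_k) / Σ λ:
  k = 1: 34/81 = 0.4198
  k = 2: (34 + 33)/81 = 67/81 = 0.8272
  k = 3: (34 + 33 + 14)/81 = 81/81 = 1

Summary (fraction, with percent):

explained: PC1 0.4198 (41.98%), PC2 0.4074 (40.74%), PC3 0.1728 (17.28%);  cumulative: 0.4198, 0.8272, 1


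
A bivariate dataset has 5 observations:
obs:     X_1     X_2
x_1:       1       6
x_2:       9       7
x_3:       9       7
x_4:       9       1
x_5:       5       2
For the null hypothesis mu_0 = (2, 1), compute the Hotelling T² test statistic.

Step 1 — sample mean vector:
  mean(X_1) = (1 + 9 + 9 + 9 + 5) / 5 = 33/5 = 6.6
  mean(X_2) = (6 + 7 + 7 + 1 + 2) / 5 = 23/5 = 4.6
  x̄ = (6.6, 4.6),  deviation x̄ - mu_0 = (6.6, 4.6) - (2, 1) = (4.6, 3.6).

Step 2 — sample covariance matrix, S[i,j] = (1/(n-1)) · Σ_k (x_{k,i} - mean_i) · (x_{k,j} - mean_j), divisor n-1 = 4:
  S[X_1,X_1] = ((-5.6)·(-5.6) + (2.4)·(2.4) + (2.4)·(2.4) + (2.4)·(2.4) + (-1.6)·(-1.6)) / 4 = 51.2/4 = 12.8
  S[X_1,X_2] = ((-5.6)·(1.4) + (2.4)·(2.4) + (2.4)·(2.4) + (2.4)·(-3.6) + (-1.6)·(-2.6)) / 4 = -0.8/4 = -0.2
  S[X_2,X_2] = ((1.4)·(1.4) + (2.4)·(2.4) + (2.4)·(2.4) + (-3.6)·(-3.6) + (-2.6)·(-2.6)) / 4 = 33.2/4 = 8.3
  S = [[12.8, -0.2],
 [-0.2, 8.3]].

Step 3 — invert S. det(S) = 12.8·8.3 - (-0.2)² = 106.2.
  S^{-1} = (1/det) · [[d, -b], [-b, a]] = [[0.0782, 0.0019],
 [0.0019, 0.1205]].

Step 4 — quadratic form (x̄ - mu_0)^T · S^{-1} · (x̄ - mu_0):
  S^{-1} · (x̄ - mu_0) = (0.3663, 0.4426),
  (x̄ - mu_0)^T · [...] = (4.6)·(0.3663) + (3.6)·(0.4426) = 3.2782.

Step 5 — scale by n: T² = 5 · 3.2782 = 16.3908.

T² ≈ 16.3908


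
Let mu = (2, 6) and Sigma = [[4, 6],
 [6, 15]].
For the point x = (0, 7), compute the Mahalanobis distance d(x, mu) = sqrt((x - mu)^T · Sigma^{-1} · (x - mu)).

Step 1 — centre the observation: (x - mu) = (-2, 1).

Step 2 — invert Sigma. det(Sigma) = 4·15 - (6)² = 24.
  Sigma^{-1} = (1/det) · [[d, -b], [-b, a]] = [[0.625, -0.25],
 [-0.25, 0.1667]].

Step 3 — form the quadratic (x - mu)^T · Sigma^{-1} · (x - mu):
  Sigma^{-1} · (x - mu) = (-1.5, 0.6667).
  (x - mu)^T · [Sigma^{-1} · (x - mu)] = (-2)·(-1.5) + (1)·(0.6667) = 3.6667.

Step 4 — take square root: d = √(3.6667) ≈ 1.9149.

d(x, mu) = √(3.6667) ≈ 1.9149


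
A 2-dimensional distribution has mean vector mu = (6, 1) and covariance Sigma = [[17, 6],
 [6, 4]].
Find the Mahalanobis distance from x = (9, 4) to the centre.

Step 1 — centre the observation: (x - mu) = (3, 3).

Step 2 — invert Sigma. det(Sigma) = 17·4 - (6)² = 32.
  Sigma^{-1} = (1/det) · [[d, -b], [-b, a]] = [[0.125, -0.1875],
 [-0.1875, 0.5312]].

Step 3 — form the quadratic (x - mu)^T · Sigma^{-1} · (x - mu):
  Sigma^{-1} · (x - mu) = (-0.1875, 1.0312).
  (x - mu)^T · [Sigma^{-1} · (x - mu)] = (3)·(-0.1875) + (3)·(1.0312) = 2.5312.

Step 4 — take square root: d = √(2.5312) ≈ 1.591.

d(x, mu) = √(2.5312) ≈ 1.591


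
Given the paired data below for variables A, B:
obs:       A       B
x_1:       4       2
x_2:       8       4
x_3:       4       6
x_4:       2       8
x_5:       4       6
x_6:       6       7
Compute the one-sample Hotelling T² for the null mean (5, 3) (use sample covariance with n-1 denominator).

Step 1 — sample mean vector:
  mean(A) = (4 + 8 + 4 + 2 + 4 + 6) / 6 = 28/6 = 4.6667
  mean(B) = (2 + 4 + 6 + 8 + 6 + 7) / 6 = 33/6 = 5.5
  x̄ = (4.6667, 5.5),  deviation x̄ - mu_0 = (4.6667, 5.5) - (5, 3) = (-0.3333, 2.5).

Step 2 — sample covariance matrix, S[i,j] = (1/(n-1)) · Σ_k (x_{k,i} - mean_i) · (x_{k,j} - mean_j), divisor n-1 = 5:
  S[A,A] = ((-0.6667)·(-0.6667) + (3.3333)·(3.3333) + (-0.6667)·(-0.6667) + (-2.6667)·(-2.6667) + (-0.6667)·(-0.6667) + (1.3333)·(1.3333)) / 5 = 21.3333/5 = 4.2667
  S[A,B] = ((-0.6667)·(-3.5) + (3.3333)·(-1.5) + (-0.6667)·(0.5) + (-2.6667)·(2.5) + (-0.6667)·(0.5) + (1.3333)·(1.5)) / 5 = -8/5 = -1.6
  S[B,B] = ((-3.5)·(-3.5) + (-1.5)·(-1.5) + (0.5)·(0.5) + (2.5)·(2.5) + (0.5)·(0.5) + (1.5)·(1.5)) / 5 = 23.5/5 = 4.7
  S = [[4.2667, -1.6],
 [-1.6, 4.7]].

Step 3 — invert S. det(S) = 4.2667·4.7 - (-1.6)² = 17.4933.
  S^{-1} = (1/det) · [[d, -b], [-b, a]] = [[0.2687, 0.0915],
 [0.0915, 0.2439]].

Step 4 — quadratic form (x̄ - mu_0)^T · S^{-1} · (x̄ - mu_0):
  S^{-1} · (x̄ - mu_0) = (0.1391, 0.5793),
  (x̄ - mu_0)^T · [...] = (-0.3333)·(0.1391) + (2.5)·(0.5793) = 1.4018.

Step 5 — scale by n: T² = 6 · 1.4018 = 8.4108.

T² ≈ 8.4108


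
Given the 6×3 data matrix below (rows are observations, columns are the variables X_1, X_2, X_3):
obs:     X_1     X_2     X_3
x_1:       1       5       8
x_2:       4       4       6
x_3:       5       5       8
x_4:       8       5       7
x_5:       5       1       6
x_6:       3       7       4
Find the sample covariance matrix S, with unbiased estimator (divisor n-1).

Step 1 — column means:
  mean(X_1) = (1 + 4 + 5 + 8 + 5 + 3) / 6 = 26/6 = 4.3333
  mean(X_2) = (5 + 4 + 5 + 5 + 1 + 7) / 6 = 27/6 = 4.5
  mean(X_3) = (8 + 6 + 8 + 7 + 6 + 4) / 6 = 39/6 = 6.5

Step 2 — sample covariance S[i,j] = (1/(n-1)) · Σ_k (x_{k,i} - mean_i) · (x_{k,j} - mean_j), with n-1 = 5.
  S[X_1,X_1] = ((-3.3333)·(-3.3333) + (-0.3333)·(-0.3333) + (0.6667)·(0.6667) + (3.6667)·(3.6667) + (0.6667)·(0.6667) + (-1.3333)·(-1.3333)) / 5 = 27.3333/5 = 5.4667
  S[X_1,X_2] = ((-3.3333)·(0.5) + (-0.3333)·(-0.5) + (0.6667)·(0.5) + (3.6667)·(0.5) + (0.6667)·(-3.5) + (-1.3333)·(2.5)) / 5 = -5/5 = -1
  S[X_1,X_3] = ((-3.3333)·(1.5) + (-0.3333)·(-0.5) + (0.6667)·(1.5) + (3.6667)·(0.5) + (0.6667)·(-0.5) + (-1.3333)·(-2.5)) / 5 = 1/5 = 0.2
  S[X_2,X_2] = ((0.5)·(0.5) + (-0.5)·(-0.5) + (0.5)·(0.5) + (0.5)·(0.5) + (-3.5)·(-3.5) + (2.5)·(2.5)) / 5 = 19.5/5 = 3.9
  S[X_2,X_3] = ((0.5)·(1.5) + (-0.5)·(-0.5) + (0.5)·(1.5) + (0.5)·(0.5) + (-3.5)·(-0.5) + (2.5)·(-2.5)) / 5 = -2.5/5 = -0.5
  S[X_3,X_3] = ((1.5)·(1.5) + (-0.5)·(-0.5) + (1.5)·(1.5) + (0.5)·(0.5) + (-0.5)·(-0.5) + (-2.5)·(-2.5)) / 5 = 11.5/5 = 2.3

S is symmetric (S[j,i] = S[i,j]). Assembling:

S = [[5.4667, -1, 0.2],
 [-1, 3.9, -0.5],
 [0.2, -0.5, 2.3]]


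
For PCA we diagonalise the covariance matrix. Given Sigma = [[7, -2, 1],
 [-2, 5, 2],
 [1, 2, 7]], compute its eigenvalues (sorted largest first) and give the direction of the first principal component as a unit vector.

Step 1 — characteristic polynomial p(λ) = det(λI - Sigma) = λ³ - tr·λ² + c_1·λ - det, where tr = trace, c_1 = sum of the principal 2×2 minors, det = det(Sigma):
  tr = 7 + 5 + 7 = 19,
  c_1 = (7·5 - (-2)²) + (7·7 - (1)²) + (5·7 - (2)²) = 31 + 48 + 31 = 110,
  det = 7·(5·7 - (2)²) - (-2)·((-2)·7 - (2)·(1)) + (1)·((-2)·(2) - 5·(1)) = 7·(31) - (-2)·(-16) + (1)·(-9) = 176.
  So p(λ) = λ³ - 19λ² + 110λ - 176.
Step 2 — look for an integer root (rational root theorem: any rational root is an integer divisor of 176). Testing λ = 8:
  p(8) = 512 - 1216 + 880 - 176 = 0  ✓
  Dividing out (λ - 8): p(λ) = (λ - 8)(λ² - 11λ + 22).
Step 3 — remaining eigenvalues from the quadratic λ² - 11λ + 22 = 0:
  Δ = 11² - 4·22 = 121 - 88 = 33,  λ = (11 ± √33)/2 = (11 ± 5.7446)/2 ≈ 8.3723 or 2.6277.
  Sorted: λ_1 = 8.3723,  λ_2 = 8,  λ_3 = 2.6277  (check: sum = 19 = tr ✓).

Step 4 — unit eigenvector for λ_1 ≈ 8.3723: v spans the null space of (Sigma - λ_1 I), whose rows are
  r_1 = (-1.3723, -2, 1),  r_2 = (-2, -3.3723, 2),  r_3 = (1, 2, -1.3723).
  v is orthogonal to every row, so take v ∝ r_1 × r_2 = ((-2)·(2) - (1)·(-3.3723), (1)·(-2) - (-1.3723)·(2), (-1.3723)·(-3.3723) - (-2)·(-2)) ≈ (-0.6277, 0.7446, 0.6277).
  Rescale (multiply by -1 so the first nonzero entry is positive): u = (0.6277, -0.7446, -0.6277).
  ||u|| = √((0.6277)² + (-0.7446)² + (-0.6277)²) = √(1.3424) ≈ 1.1586,  v_1 = u/||u|| ≈ (0.5418, -0.6426, -0.5418) (||v_1|| = 1).

λ_1 = 8.3723,  λ_2 = 8,  λ_3 = 2.6277;  v_1 ≈ (0.5418, -0.6426, -0.5418)


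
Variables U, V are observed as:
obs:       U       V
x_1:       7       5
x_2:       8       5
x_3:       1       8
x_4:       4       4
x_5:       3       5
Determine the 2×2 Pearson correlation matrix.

Step 1 — column means:
  mean(U) = (7 + 8 + 1 + 4 + 3) / 5 = 23/5 = 4.6
  mean(V) = (5 + 5 + 8 + 4 + 5) / 5 = 27/5 = 5.4

Step 2 — sample variances and covariances s[i,j] = (1/(n-1)) · Σ_k (x_{k,i} - mean_i) · (x_{k,j} - mean_j), with n-1 = 4:
  s[U,U] = ((2.4)·(2.4) + (3.4)·(3.4) + (-3.6)·(-3.6) + (-0.6)·(-0.6) + (-1.6)·(-1.6)) / 4 = 33.2/4 = 8.3
  s[U,V] = ((2.4)·(-0.4) + (3.4)·(-0.4) + (-3.6)·(2.6) + (-0.6)·(-1.4) + (-1.6)·(-0.4)) / 4 = -10.2/4 = -2.55
  s[V,V] = ((-0.4)·(-0.4) + (-0.4)·(-0.4) + (2.6)·(2.6) + (-1.4)·(-1.4) + (-0.4)·(-0.4)) / 4 = 9.2/4 = 2.3
  Sample standard deviations s_i = √(s[i,i]):
  s(U) = √(8.3) = 2.881
  s(V) = √(2.3) = 1.5166

Step 3 — r_{ij} = s_{ij} / (s_i · s_j):
  r[U,U] = 1 (diagonal).
  r[U,V] = -2.55 / (2.881 · 1.5166) = -2.55 / 4.3692 = -0.5836
  r[V,V] = 1 (diagonal).

R is symmetric with unit diagonal. Assembling:

R = [[1, -0.5836],
 [-0.5836, 1]]


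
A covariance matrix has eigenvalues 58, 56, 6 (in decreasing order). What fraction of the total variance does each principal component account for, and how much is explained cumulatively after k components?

Step 1 — total variance = trace(Sigma) = Σ λ_i = 58 + 56 + 6 = 120.

Step 2 — fraction explained by component i = λ_i / Σ λ:
  PC1: 58/120 = 0.4833
  PC2: 56/120 = 0.4667
  PC3: 6/120 = 0.05

Step 3 — cumulative fraction after k components = (λ_1 + ... + λ_k) / Σ λ:
  k = 1: 58/120 = 0.4833
  k = 2: (58 + 56)/120 = 114/120 = 0.95
  k = 3: (58 + 56 + 6)/120 = 120/120 = 1

Summary (fraction, with percent):

explained: PC1 0.4833 (48.33%), PC2 0.4667 (46.67%), PC3 0.05 (5%);  cumulative: 0.4833, 0.95, 1


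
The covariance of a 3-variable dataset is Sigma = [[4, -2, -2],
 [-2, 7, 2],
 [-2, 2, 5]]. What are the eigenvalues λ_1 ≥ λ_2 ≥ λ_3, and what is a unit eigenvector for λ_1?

Step 1 — characteristic polynomial p(λ) = det(λI - Sigma) = λ³ - tr·λ² + c_1·λ - det, where tr = trace, c_1 = sum of the principal 2×2 minors, det = det(Sigma):
  tr = 4 + 7 + 5 = 16,
  c_1 = (4·7 - (-2)²) + (4·5 - (-2)²) + (7·5 - (2)²) = 24 + 16 + 31 = 71,
  det = 4·(7·5 - (2)²) - (-2)·((-2)·5 - (2)·(-2)) + (-2)·((-2)·(2) - 7·(-2)) = 4·(31) - (-2)·(-6) + (-2)·(10) = 92.
  So p(λ) = λ³ - 16λ² + 71λ - 92.
Step 2 — look for an integer root (rational root theorem: any rational root is an integer divisor of 92). Testing λ = 4:
  p(4) = 64 - 256 + 284 - 92 = 0  ✓
  Dividing out (λ - 4): p(λ) = (λ - 4)(λ² - 12λ + 23).
Step 3 — remaining eigenvalues from the quadratic λ² - 12λ + 23 = 0:
  Δ = 12² - 4·23 = 144 - 92 = 52,  λ = (12 ± √52)/2 = (12 ± 7.2111)/2 ≈ 9.6056 or 2.3944.
  Sorted: λ_1 = 9.6056,  λ_2 = 4,  λ_3 = 2.3944  (check: sum = 16 = tr ✓).

Step 4 — unit eigenvector for λ_1 ≈ 9.6056: v spans the null space of (Sigma - λ_1 I), whose rows are
  r_1 = (-5.6056, -2, -2),  r_2 = (-2, -2.6056, 2),  r_3 = (-2, 2, -4.6056).
  v is orthogonal to every row, so take v ∝ r_1 × r_2 = ((-2)·(2) - (-2)·(-2.6056), (-2)·(-2) - (-5.6056)·(2), (-5.6056)·(-2.6056) - (-2)·(-2)) ≈ (-9.2111, 15.2111, 10.6056).
  Rescale (multiply by -1 so the first nonzero entry is positive): u = (9.2111, -15.2111, -10.6056).
  ||u|| = √((9.2111)² + (-15.2111)² + (-10.6056)²) = √(428.6998) ≈ 20.7051,  v_1 = u/||u|| ≈ (0.4449, -0.7347, -0.5122) (||v_1|| = 1).

λ_1 = 9.6056,  λ_2 = 4,  λ_3 = 2.3944;  v_1 ≈ (0.4449, -0.7347, -0.5122)


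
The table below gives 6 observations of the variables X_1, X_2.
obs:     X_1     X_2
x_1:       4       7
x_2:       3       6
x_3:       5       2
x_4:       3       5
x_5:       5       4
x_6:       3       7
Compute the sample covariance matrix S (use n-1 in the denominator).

Step 1 — column means:
  mean(X_1) = (4 + 3 + 5 + 3 + 5 + 3) / 6 = 23/6 = 3.8333
  mean(X_2) = (7 + 6 + 2 + 5 + 4 + 7) / 6 = 31/6 = 5.1667

Step 2 — sample covariance S[i,j] = (1/(n-1)) · Σ_k (x_{k,i} - mean_i) · (x_{k,j} - mean_j), with n-1 = 5.
  S[X_1,X_1] = ((0.1667)·(0.1667) + (-0.8333)·(-0.8333) + (1.1667)·(1.1667) + (-0.8333)·(-0.8333) + (1.1667)·(1.1667) + (-0.8333)·(-0.8333)) / 5 = 4.8333/5 = 0.9667
  S[X_1,X_2] = ((0.1667)·(1.8333) + (-0.8333)·(0.8333) + (1.1667)·(-3.1667) + (-0.8333)·(-0.1667) + (1.1667)·(-1.1667) + (-0.8333)·(1.8333)) / 5 = -6.8333/5 = -1.3667
  S[X_2,X_2] = ((1.8333)·(1.8333) + (0.8333)·(0.8333) + (-3.1667)·(-3.1667) + (-0.1667)·(-0.1667) + (-1.1667)·(-1.1667) + (1.8333)·(1.8333)) / 5 = 18.8333/5 = 3.7667

S is symmetric (S[j,i] = S[i,j]). Assembling:

S = [[0.9667, -1.3667],
 [-1.3667, 3.7667]]


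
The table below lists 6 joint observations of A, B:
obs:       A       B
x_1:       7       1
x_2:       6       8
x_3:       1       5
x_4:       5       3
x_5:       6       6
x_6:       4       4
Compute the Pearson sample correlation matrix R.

Step 1 — column means:
  mean(A) = (7 + 6 + 1 + 5 + 6 + 4) / 6 = 29/6 = 4.8333
  mean(B) = (1 + 8 + 5 + 3 + 6 + 4) / 6 = 27/6 = 4.5

Step 2 — sample variances and covariances s[i,j] = (1/(n-1)) · Σ_k (x_{k,i} - mean_i) · (x_{k,j} - mean_j), with n-1 = 5:
  s[A,A] = ((2.1667)·(2.1667) + (1.1667)·(1.1667) + (-3.8333)·(-3.8333) + (0.1667)·(0.1667) + (1.1667)·(1.1667) + (-0.8333)·(-0.8333)) / 5 = 22.8333/5 = 4.5667
  s[A,B] = ((2.1667)·(-3.5) + (1.1667)·(3.5) + (-3.8333)·(0.5) + (0.1667)·(-1.5) + (1.1667)·(1.5) + (-0.8333)·(-0.5)) / 5 = -3.5/5 = -0.7
  s[B,B] = ((-3.5)·(-3.5) + (3.5)·(3.5) + (0.5)·(0.5) + (-1.5)·(-1.5) + (1.5)·(1.5) + (-0.5)·(-0.5)) / 5 = 29.5/5 = 5.9
  Sample standard deviations s_i = √(s[i,i]):
  s(A) = √(4.5667) = 2.137
  s(B) = √(5.9) = 2.429

Step 3 — r_{ij} = s_{ij} / (s_i · s_j):
  r[A,A] = 1 (diagonal).
  r[A,B] = -0.7 / (2.137 · 2.429) = -0.7 / 5.1907 = -0.1349
  r[B,B] = 1 (diagonal).

R is symmetric with unit diagonal. Assembling:

R = [[1, -0.1349],
 [-0.1349, 1]]


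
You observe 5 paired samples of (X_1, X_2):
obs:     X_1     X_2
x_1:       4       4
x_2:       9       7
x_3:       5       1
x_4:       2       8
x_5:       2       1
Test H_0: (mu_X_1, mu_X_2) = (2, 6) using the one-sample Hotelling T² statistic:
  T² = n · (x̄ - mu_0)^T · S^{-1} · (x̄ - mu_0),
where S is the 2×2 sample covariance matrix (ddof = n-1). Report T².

Step 1 — sample mean vector:
  mean(X_1) = (4 + 9 + 5 + 2 + 2) / 5 = 22/5 = 4.4
  mean(X_2) = (4 + 7 + 1 + 8 + 1) / 5 = 21/5 = 4.2
  x̄ = (4.4, 4.2),  deviation x̄ - mu_0 = (4.4, 4.2) - (2, 6) = (2.4, -1.8).

Step 2 — sample covariance matrix, S[i,j] = (1/(n-1)) · Σ_k (x_{k,i} - mean_i) · (x_{k,j} - mean_j), divisor n-1 = 4:
  S[X_1,X_1] = ((-0.4)·(-0.4) + (4.6)·(4.6) + (0.6)·(0.6) + (-2.4)·(-2.4) + (-2.4)·(-2.4)) / 4 = 33.2/4 = 8.3
  S[X_1,X_2] = ((-0.4)·(-0.2) + (4.6)·(2.8) + (0.6)·(-3.2) + (-2.4)·(3.8) + (-2.4)·(-3.2)) / 4 = 9.6/4 = 2.4
  S[X_2,X_2] = ((-0.2)·(-0.2) + (2.8)·(2.8) + (-3.2)·(-3.2) + (3.8)·(3.8) + (-3.2)·(-3.2)) / 4 = 42.8/4 = 10.7
  S = [[8.3, 2.4],
 [2.4, 10.7]].

Step 3 — invert S. det(S) = 8.3·10.7 - (2.4)² = 83.05.
  S^{-1} = (1/det) · [[d, -b], [-b, a]] = [[0.1288, -0.0289],
 [-0.0289, 0.0999]].

Step 4 — quadratic form (x̄ - mu_0)^T · S^{-1} · (x̄ - mu_0):
  S^{-1} · (x̄ - mu_0) = (0.3612, -0.2492),
  (x̄ - mu_0)^T · [...] = (2.4)·(0.3612) + (-1.8)·(-0.2492) = 1.3156.

Step 5 — scale by n: T² = 5 · 1.3156 = 6.578.

T² ≈ 6.578


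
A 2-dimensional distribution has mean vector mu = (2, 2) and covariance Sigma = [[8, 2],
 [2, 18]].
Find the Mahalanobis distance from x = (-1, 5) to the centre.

Step 1 — centre the observation: (x - mu) = (-3, 3).

Step 2 — invert Sigma. det(Sigma) = 8·18 - (2)² = 140.
  Sigma^{-1} = (1/det) · [[d, -b], [-b, a]] = [[0.1286, -0.0143],
 [-0.0143, 0.0571]].

Step 3 — form the quadratic (x - mu)^T · Sigma^{-1} · (x - mu):
  Sigma^{-1} · (x - mu) = (-0.4286, 0.2143).
  (x - mu)^T · [Sigma^{-1} · (x - mu)] = (-3)·(-0.4286) + (3)·(0.2143) = 1.9286.

Step 4 — take square root: d = √(1.9286) ≈ 1.3887.

d(x, mu) = √(1.9286) ≈ 1.3887


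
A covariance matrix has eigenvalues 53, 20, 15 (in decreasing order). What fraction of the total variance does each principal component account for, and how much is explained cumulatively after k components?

Step 1 — total variance = trace(Sigma) = Σ λ_i = 53 + 20 + 15 = 88.

Step 2 — fraction explained by component i = λ_i / Σ λ:
  PC1: 53/88 = 0.6023
  PC2: 20/88 = 0.2273
  PC3: 15/88 = 0.1705

Step 3 — cumulative fraction after k components = (λ_1 + ... + λ_k) / Σ λ:
  k = 1: 53/88 = 0.6023
  k = 2: (53 + 20)/88 = 73/88 = 0.8295
  k = 3: (53 + 20 + 15)/88 = 88/88 = 1

Summary (fraction, with percent):

explained: PC1 0.6023 (60.23%), PC2 0.2273 (22.73%), PC3 0.1705 (17.05%);  cumulative: 0.6023, 0.8295, 1


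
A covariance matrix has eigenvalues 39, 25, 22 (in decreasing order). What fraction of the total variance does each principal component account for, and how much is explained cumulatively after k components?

Step 1 — total variance = trace(Sigma) = Σ λ_i = 39 + 25 + 22 = 86.

Step 2 — fraction explained by component i = λ_i / Σ λ:
  PC1: 39/86 = 0.4535
  PC2: 25/86 = 0.2907
  PC3: 22/86 = 0.2558

Step 3 — cumulative fraction after k components = (λ_1 + ... + λ_k) / Σ λ:
  k = 1: 39/86 = 0.4535
  k = 2: (39 + 25)/86 = 64/86 = 0.7442
  k = 3: (39 + 25 + 22)/86 = 86/86 = 1

Summary (fraction, with percent):

explained: PC1 0.4535 (45.35%), PC2 0.2907 (29.07%), PC3 0.2558 (25.58%);  cumulative: 0.4535, 0.7442, 1


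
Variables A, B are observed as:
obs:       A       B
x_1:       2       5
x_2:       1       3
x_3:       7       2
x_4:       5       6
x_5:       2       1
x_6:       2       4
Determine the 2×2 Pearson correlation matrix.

Step 1 — column means:
  mean(A) = (2 + 1 + 7 + 5 + 2 + 2) / 6 = 19/6 = 3.1667
  mean(B) = (5 + 3 + 2 + 6 + 1 + 4) / 6 = 21/6 = 3.5

Step 2 — sample variances and covariances s[i,j] = (1/(n-1)) · Σ_k (x_{k,i} - mean_i) · (x_{k,j} - mean_j), with n-1 = 5:
  s[A,A] = ((-1.1667)·(-1.1667) + (-2.1667)·(-2.1667) + (3.8333)·(3.8333) + (1.8333)·(1.8333) + (-1.1667)·(-1.1667) + (-1.1667)·(-1.1667)) / 5 = 26.8333/5 = 5.3667
  s[A,B] = ((-1.1667)·(1.5) + (-2.1667)·(-0.5) + (3.8333)·(-1.5) + (1.8333)·(2.5) + (-1.1667)·(-2.5) + (-1.1667)·(0.5)) / 5 = 0.5/5 = 0.1
  s[B,B] = ((1.5)·(1.5) + (-0.5)·(-0.5) + (-1.5)·(-1.5) + (2.5)·(2.5) + (-2.5)·(-2.5) + (0.5)·(0.5)) / 5 = 17.5/5 = 3.5
  Sample standard deviations s_i = √(s[i,i]):
  s(A) = √(5.3667) = 2.3166
  s(B) = √(3.5) = 1.8708

Step 3 — r_{ij} = s_{ij} / (s_i · s_j):
  r[A,A] = 1 (diagonal).
  r[A,B] = 0.1 / (2.3166 · 1.8708) = 0.1 / 4.334 = 0.0231
  r[B,B] = 1 (diagonal).

R is symmetric with unit diagonal. Assembling:

R = [[1, 0.0231],
 [0.0231, 1]]


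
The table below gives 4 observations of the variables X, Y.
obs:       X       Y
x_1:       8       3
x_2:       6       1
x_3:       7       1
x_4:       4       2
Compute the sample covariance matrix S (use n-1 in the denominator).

Step 1 — column means:
  mean(X) = (8 + 6 + 7 + 4) / 4 = 25/4 = 6.25
  mean(Y) = (3 + 1 + 1 + 2) / 4 = 7/4 = 1.75

Step 2 — sample covariance S[i,j] = (1/(n-1)) · Σ_k (x_{k,i} - mean_i) · (x_{k,j} - mean_j), with n-1 = 3.
  S[X,X] = ((1.75)·(1.75) + (-0.25)·(-0.25) + (0.75)·(0.75) + (-2.25)·(-2.25)) / 3 = 8.75/3 = 2.9167
  S[X,Y] = ((1.75)·(1.25) + (-0.25)·(-0.75) + (0.75)·(-0.75) + (-2.25)·(0.25)) / 3 = 1.25/3 = 0.4167
  S[Y,Y] = ((1.25)·(1.25) + (-0.75)·(-0.75) + (-0.75)·(-0.75) + (0.25)·(0.25)) / 3 = 2.75/3 = 0.9167

S is symmetric (S[j,i] = S[i,j]). Assembling:

S = [[2.9167, 0.4167],
 [0.4167, 0.9167]]


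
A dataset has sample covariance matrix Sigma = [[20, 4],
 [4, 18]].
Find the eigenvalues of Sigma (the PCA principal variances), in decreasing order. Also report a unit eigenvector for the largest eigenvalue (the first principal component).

Step 1 — characteristic polynomial of 2×2 Sigma:
  det(Sigma - λI) = λ² - trace · λ + det = 0.
  trace = 20 + 18 = 38, det = 20·18 - (4)² = 344.
Step 2 — discriminant:
  Δ = trace² - 4·det = 1444 - 1376 = 68.
Step 3 — eigenvalues:
  λ = (trace ± √Δ)/2 = (38 ± 8.2462)/2,
  λ_1 = 23.1231,  λ_2 = 14.8769.

Step 4 — unit eigenvector for λ_1: solve (Sigma - λ_1 I)v = 0. First row:
  (20 - 23.1231)·v_x + (4)·v_y = 0, i.e. (-3.1231)·v_x + (4)·v_y = 0,
  so v ∝ (b, λ_1 - a) = (4, 3.1231) = u.
  ||u|| = √((4)² + (3.1231)²) = √(25.7538) ≈ 5.0748,
  v_1 = u/||u|| ≈ (0.7882, 0.6154) (||v_1|| = 1).

λ_1 = 23.1231,  λ_2 = 14.8769;  v_1 ≈ (0.7882, 0.6154)


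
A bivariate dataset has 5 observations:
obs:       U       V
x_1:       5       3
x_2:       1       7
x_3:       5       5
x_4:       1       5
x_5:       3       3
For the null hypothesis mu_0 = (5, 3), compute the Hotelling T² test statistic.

Step 1 — sample mean vector:
  mean(U) = (5 + 1 + 5 + 1 + 3) / 5 = 15/5 = 3
  mean(V) = (3 + 7 + 5 + 5 + 3) / 5 = 23/5 = 4.6
  x̄ = (3, 4.6),  deviation x̄ - mu_0 = (3, 4.6) - (5, 3) = (-2, 1.6).

Step 2 — sample covariance matrix, S[i,j] = (1/(n-1)) · Σ_k (x_{k,i} - mean_i) · (x_{k,j} - mean_j), divisor n-1 = 4:
  S[U,U] = ((2)·(2) + (-2)·(-2) + (2)·(2) + (-2)·(-2) + (0)·(0)) / 4 = 16/4 = 4
  S[U,V] = ((2)·(-1.6) + (-2)·(2.4) + (2)·(0.4) + (-2)·(0.4) + (0)·(-1.6)) / 4 = -8/4 = -2
  S[V,V] = ((-1.6)·(-1.6) + (2.4)·(2.4) + (0.4)·(0.4) + (0.4)·(0.4) + (-1.6)·(-1.6)) / 4 = 11.2/4 = 2.8
  S = [[4, -2],
 [-2, 2.8]].

Step 3 — invert S. det(S) = 4·2.8 - (-2)² = 7.2.
  S^{-1} = (1/det) · [[d, -b], [-b, a]] = [[0.3889, 0.2778],
 [0.2778, 0.5556]].

Step 4 — quadratic form (x̄ - mu_0)^T · S^{-1} · (x̄ - mu_0):
  S^{-1} · (x̄ - mu_0) = (-0.3333, 0.3333),
  (x̄ - mu_0)^T · [...] = (-2)·(-0.3333) + (1.6)·(0.3333) = 1.2.

Step 5 — scale by n: T² = 5 · 1.2 = 6.

T² ≈ 6


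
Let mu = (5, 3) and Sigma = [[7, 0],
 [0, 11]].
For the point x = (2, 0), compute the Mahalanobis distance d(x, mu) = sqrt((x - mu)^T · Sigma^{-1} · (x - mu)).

Step 1 — centre the observation: (x - mu) = (-3, -3).

Step 2 — invert Sigma. det(Sigma) = 7·11 - (0)² = 77.
  Sigma^{-1} = (1/det) · [[d, -b], [-b, a]] = [[0.1429, 0],
 [0, 0.0909]].

Step 3 — form the quadratic (x - mu)^T · Sigma^{-1} · (x - mu):
  Sigma^{-1} · (x - mu) = (-0.4286, -0.2727).
  (x - mu)^T · [Sigma^{-1} · (x - mu)] = (-3)·(-0.4286) + (-3)·(-0.2727) = 2.1039.

Step 4 — take square root: d = √(2.1039) ≈ 1.4505.

d(x, mu) = √(2.1039) ≈ 1.4505


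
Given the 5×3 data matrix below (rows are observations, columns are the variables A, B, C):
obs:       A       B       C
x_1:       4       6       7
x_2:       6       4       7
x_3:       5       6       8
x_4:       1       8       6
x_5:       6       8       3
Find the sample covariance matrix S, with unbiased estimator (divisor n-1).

Step 1 — column means:
  mean(A) = (4 + 6 + 5 + 1 + 6) / 5 = 22/5 = 4.4
  mean(B) = (6 + 4 + 6 + 8 + 8) / 5 = 32/5 = 6.4
  mean(C) = (7 + 7 + 8 + 6 + 3) / 5 = 31/5 = 6.2

Step 2 — sample covariance S[i,j] = (1/(n-1)) · Σ_k (x_{k,i} - mean_i) · (x_{k,j} - mean_j), with n-1 = 4.
  S[A,A] = ((-0.4)·(-0.4) + (1.6)·(1.6) + (0.6)·(0.6) + (-3.4)·(-3.4) + (1.6)·(1.6)) / 4 = 17.2/4 = 4.3
  S[A,B] = ((-0.4)·(-0.4) + (1.6)·(-2.4) + (0.6)·(-0.4) + (-3.4)·(1.6) + (1.6)·(1.6)) / 4 = -6.8/4 = -1.7
  S[A,C] = ((-0.4)·(0.8) + (1.6)·(0.8) + (0.6)·(1.8) + (-3.4)·(-0.2) + (1.6)·(-3.2)) / 4 = -2.4/4 = -0.6
  S[B,B] = ((-0.4)·(-0.4) + (-2.4)·(-2.4) + (-0.4)·(-0.4) + (1.6)·(1.6) + (1.6)·(1.6)) / 4 = 11.2/4 = 2.8
  S[B,C] = ((-0.4)·(0.8) + (-2.4)·(0.8) + (-0.4)·(1.8) + (1.6)·(-0.2) + (1.6)·(-3.2)) / 4 = -8.4/4 = -2.1
  S[C,C] = ((0.8)·(0.8) + (0.8)·(0.8) + (1.8)·(1.8) + (-0.2)·(-0.2) + (-3.2)·(-3.2)) / 4 = 14.8/4 = 3.7

S is symmetric (S[j,i] = S[i,j]). Assembling:

S = [[4.3, -1.7, -0.6],
 [-1.7, 2.8, -2.1],
 [-0.6, -2.1, 3.7]]


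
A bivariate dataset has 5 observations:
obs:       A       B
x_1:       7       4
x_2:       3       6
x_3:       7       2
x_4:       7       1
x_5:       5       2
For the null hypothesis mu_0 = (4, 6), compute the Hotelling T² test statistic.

Step 1 — sample mean vector:
  mean(A) = (7 + 3 + 7 + 7 + 5) / 5 = 29/5 = 5.8
  mean(B) = (4 + 6 + 2 + 1 + 2) / 5 = 15/5 = 3
  x̄ = (5.8, 3),  deviation x̄ - mu_0 = (5.8, 3) - (4, 6) = (1.8, -3).

Step 2 — sample covariance matrix, S[i,j] = (1/(n-1)) · Σ_k (x_{k,i} - mean_i) · (x_{k,j} - mean_j), divisor n-1 = 4:
  S[A,A] = ((1.2)·(1.2) + (-2.8)·(-2.8) + (1.2)·(1.2) + (1.2)·(1.2) + (-0.8)·(-0.8)) / 4 = 12.8/4 = 3.2
  S[A,B] = ((1.2)·(1) + (-2.8)·(3) + (1.2)·(-1) + (1.2)·(-2) + (-0.8)·(-1)) / 4 = -10/4 = -2.5
  S[B,B] = ((1)·(1) + (3)·(3) + (-1)·(-1) + (-2)·(-2) + (-1)·(-1)) / 4 = 16/4 = 4
  S = [[3.2, -2.5],
 [-2.5, 4]].

Step 3 — invert S. det(S) = 3.2·4 - (-2.5)² = 6.55.
  S^{-1} = (1/det) · [[d, -b], [-b, a]] = [[0.6107, 0.3817],
 [0.3817, 0.4885]].

Step 4 — quadratic form (x̄ - mu_0)^T · S^{-1} · (x̄ - mu_0):
  S^{-1} · (x̄ - mu_0) = (-0.0458, -0.7786),
  (x̄ - mu_0)^T · [...] = (1.8)·(-0.0458) + (-3)·(-0.7786) = 2.2534.

Step 5 — scale by n: T² = 5 · 2.2534 = 11.2672.

T² ≈ 11.2672


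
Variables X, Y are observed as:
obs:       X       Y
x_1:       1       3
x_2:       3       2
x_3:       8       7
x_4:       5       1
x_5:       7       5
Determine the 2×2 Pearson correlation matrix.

Step 1 — column means:
  mean(X) = (1 + 3 + 8 + 5 + 7) / 5 = 24/5 = 4.8
  mean(Y) = (3 + 2 + 7 + 1 + 5) / 5 = 18/5 = 3.6

Step 2 — sample variances and covariances s[i,j] = (1/(n-1)) · Σ_k (x_{k,i} - mean_i) · (x_{k,j} - mean_j), with n-1 = 4:
  s[X,X] = ((-3.8)·(-3.8) + (-1.8)·(-1.8) + (3.2)·(3.2) + (0.2)·(0.2) + (2.2)·(2.2)) / 4 = 32.8/4 = 8.2
  s[X,Y] = ((-3.8)·(-0.6) + (-1.8)·(-1.6) + (3.2)·(3.4) + (0.2)·(-2.6) + (2.2)·(1.4)) / 4 = 18.6/4 = 4.65
  s[Y,Y] = ((-0.6)·(-0.6) + (-1.6)·(-1.6) + (3.4)·(3.4) + (-2.6)·(-2.6) + (1.4)·(1.4)) / 4 = 23.2/4 = 5.8
  Sample standard deviations s_i = √(s[i,i]):
  s(X) = √(8.2) = 2.8636
  s(Y) = √(5.8) = 2.4083

Step 3 — r_{ij} = s_{ij} / (s_i · s_j):
  r[X,X] = 1 (diagonal).
  r[X,Y] = 4.65 / (2.8636 · 2.4083) = 4.65 / 6.8964 = 0.6743
  r[Y,Y] = 1 (diagonal).

R is symmetric with unit diagonal. Assembling:

R = [[1, 0.6743],
 [0.6743, 1]]


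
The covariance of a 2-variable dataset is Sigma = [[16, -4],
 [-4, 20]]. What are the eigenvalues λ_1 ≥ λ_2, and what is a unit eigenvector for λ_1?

Step 1 — characteristic polynomial of 2×2 Sigma:
  det(Sigma - λI) = λ² - trace · λ + det = 0.
  trace = 16 + 20 = 36, det = 16·20 - (-4)² = 304.
Step 2 — discriminant:
  Δ = trace² - 4·det = 1296 - 1216 = 80.
Step 3 — eigenvalues:
  λ = (trace ± √Δ)/2 = (36 ± 8.9443)/2,
  λ_1 = 22.4721,  λ_2 = 13.5279.

Step 4 — unit eigenvector for λ_1: solve (Sigma - λ_1 I)v = 0. First row:
  (16 - 22.4721)·v_x + (-4)·v_y = 0, i.e. (-6.4721)·v_x + (-4)·v_y = 0,
  so v ∝ (b, λ_1 - a) = (-4, 6.4721); multiply by -1 so the first entry is positive: u = (4, -6.4721).
  ||u|| = √((4)² + (-6.4721)²) = √(57.8885) ≈ 7.6085,
  v_1 = u/||u|| ≈ (0.5257, -0.8507) (||v_1|| = 1).

λ_1 = 22.4721,  λ_2 = 13.5279;  v_1 ≈ (0.5257, -0.8507)


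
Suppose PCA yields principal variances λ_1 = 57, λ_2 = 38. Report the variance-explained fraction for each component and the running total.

Step 1 — total variance = trace(Sigma) = Σ λ_i = 57 + 38 = 95.

Step 2 — fraction explained by component i = λ_i / Σ λ:
  PC1: 57/95 = 0.6
  PC2: 38/95 = 0.4

Step 3 — cumulative fraction after k components = (λ_1 + ... + λ_k) / Σ λ:
  k = 1: 57/95 = 0.6
  k = 2: (57 + 38)/95 = 95/95 = 1

Summary (fraction, with percent):

explained: PC1 0.6 (60%), PC2 0.4 (40%);  cumulative: 0.6, 1


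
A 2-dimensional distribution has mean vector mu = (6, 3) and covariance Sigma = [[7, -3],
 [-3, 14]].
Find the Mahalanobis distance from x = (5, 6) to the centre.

Step 1 — centre the observation: (x - mu) = (-1, 3).

Step 2 — invert Sigma. det(Sigma) = 7·14 - (-3)² = 89.
  Sigma^{-1} = (1/det) · [[d, -b], [-b, a]] = [[0.1573, 0.0337],
 [0.0337, 0.0787]].

Step 3 — form the quadratic (x - mu)^T · Sigma^{-1} · (x - mu):
  Sigma^{-1} · (x - mu) = (-0.0562, 0.2022).
  (x - mu)^T · [Sigma^{-1} · (x - mu)] = (-1)·(-0.0562) + (3)·(0.2022) = 0.6629.

Step 4 — take square root: d = √(0.6629) ≈ 0.8142.

d(x, mu) = √(0.6629) ≈ 0.8142


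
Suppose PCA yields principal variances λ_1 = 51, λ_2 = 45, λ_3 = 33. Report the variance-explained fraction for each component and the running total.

Step 1 — total variance = trace(Sigma) = Σ λ_i = 51 + 45 + 33 = 129.

Step 2 — fraction explained by component i = λ_i / Σ λ:
  PC1: 51/129 = 0.3953
  PC2: 45/129 = 0.3488
  PC3: 33/129 = 0.2558

Step 3 — cumulative fraction after k components = (λ_1 + ... + λ_k) / Σ λ:
  k = 1: 51/129 = 0.3953
  k = 2: (51 + 45)/129 = 96/129 = 0.7442
  k = 3: (51 + 45 + 33)/129 = 129/129 = 1

Summary (fraction, with percent):

explained: PC1 0.3953 (39.53%), PC2 0.3488 (34.88%), PC3 0.2558 (25.58%);  cumulative: 0.3953, 0.7442, 1
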